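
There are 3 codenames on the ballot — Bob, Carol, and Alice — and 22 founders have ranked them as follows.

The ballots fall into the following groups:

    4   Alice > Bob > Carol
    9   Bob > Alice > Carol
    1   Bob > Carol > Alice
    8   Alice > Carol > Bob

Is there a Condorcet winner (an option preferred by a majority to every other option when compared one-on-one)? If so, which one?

Head-to-head results (22 voters total):
Bob vs Carol: Bob wins 14–8.
Bob vs Alice: Alice wins 12–10.
Carol vs Alice: Alice wins 21–1.
Alice beats each rival — Bob (12–10), Carol (21–1) — so Alice is the Condorcet winner.

Alice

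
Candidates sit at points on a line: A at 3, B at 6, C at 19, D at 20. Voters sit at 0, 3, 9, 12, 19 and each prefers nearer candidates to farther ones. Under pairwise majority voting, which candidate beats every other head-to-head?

B

With single-peaked preferences on a line, the Condorcet winner is the candidate closest to the median voter.
The median voter (position 9) is closest to B at 6.
Check: B vs A — voters closer to B: 3 of 5.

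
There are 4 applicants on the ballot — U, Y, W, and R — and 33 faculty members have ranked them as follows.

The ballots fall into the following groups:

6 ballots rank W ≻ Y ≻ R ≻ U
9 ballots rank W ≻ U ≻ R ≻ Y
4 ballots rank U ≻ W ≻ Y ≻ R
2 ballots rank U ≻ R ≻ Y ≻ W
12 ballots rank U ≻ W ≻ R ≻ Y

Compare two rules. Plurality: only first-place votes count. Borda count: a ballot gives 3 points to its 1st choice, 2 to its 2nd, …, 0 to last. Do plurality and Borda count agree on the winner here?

Plurality first-place counts: U 18, Y 0, W 15, R 0 → U.
Borda totals: U 72, Y 18, W 77, R 31 → W.
The two rules disagree: plurality picks U, Borda picks W.

No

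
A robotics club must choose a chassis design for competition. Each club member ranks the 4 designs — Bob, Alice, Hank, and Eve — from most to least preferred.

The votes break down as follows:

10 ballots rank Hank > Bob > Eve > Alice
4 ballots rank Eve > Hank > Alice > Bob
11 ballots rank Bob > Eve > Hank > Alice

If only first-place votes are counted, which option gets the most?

Bob

First-place vote totals:
  Bob: 11
  Alice: 0
  Hank: 10
  Eve: 4
Bob has the most first-place votes.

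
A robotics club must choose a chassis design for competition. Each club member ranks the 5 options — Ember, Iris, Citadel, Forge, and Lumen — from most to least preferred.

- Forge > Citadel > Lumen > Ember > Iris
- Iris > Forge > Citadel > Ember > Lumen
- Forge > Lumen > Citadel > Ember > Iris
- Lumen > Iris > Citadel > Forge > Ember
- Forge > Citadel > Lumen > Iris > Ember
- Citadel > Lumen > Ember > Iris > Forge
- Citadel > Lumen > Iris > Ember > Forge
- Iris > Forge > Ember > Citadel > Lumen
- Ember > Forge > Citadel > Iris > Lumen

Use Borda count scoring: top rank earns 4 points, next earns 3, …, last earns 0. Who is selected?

Citadel

Borda scores:
  Ember: 1 + 1 + 1 + 0 + 0 + 2 + 1 + 2 + 4 = 12
  Iris: 0 + 4 + 0 + 3 + 1 + 1 + 2 + 4 + 1 = 16
  Citadel: 3 + 2 + 2 + 2 + 3 + 4 + 4 + 1 + 2 = 23
  Forge: 4 + 3 + 4 + 1 + 4 + 0 + 0 + 3 + 3 = 22
  Lumen: 2 + 0 + 3 + 4 + 2 + 3 + 3 + 0 + 0 = 17
Citadel has the highest total.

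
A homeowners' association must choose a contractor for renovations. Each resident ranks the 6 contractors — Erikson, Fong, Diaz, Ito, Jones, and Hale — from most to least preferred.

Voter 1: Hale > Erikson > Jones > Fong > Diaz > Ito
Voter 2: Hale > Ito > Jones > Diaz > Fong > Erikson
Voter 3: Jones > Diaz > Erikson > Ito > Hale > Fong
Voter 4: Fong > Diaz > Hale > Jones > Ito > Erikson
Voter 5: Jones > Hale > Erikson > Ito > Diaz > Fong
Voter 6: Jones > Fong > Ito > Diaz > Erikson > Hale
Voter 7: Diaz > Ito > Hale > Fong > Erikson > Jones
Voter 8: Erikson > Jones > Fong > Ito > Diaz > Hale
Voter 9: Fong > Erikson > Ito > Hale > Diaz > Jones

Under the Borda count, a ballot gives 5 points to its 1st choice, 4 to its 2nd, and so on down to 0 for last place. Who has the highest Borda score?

Borda scores:
  Erikson: 4 + 0 + 3 + 0 + 3 + 1 + 1 + 5 + 4 = 21
  Fong: 2 + 1 + 0 + 5 + 0 + 4 + 2 + 3 + 5 = 22
  Diaz: 1 + 2 + 4 + 4 + 1 + 2 + 5 + 1 + 1 = 21
  Ito: 0 + 4 + 2 + 1 + 2 + 3 + 4 + 2 + 3 = 21
  Jones: 3 + 3 + 5 + 2 + 5 + 5 + 0 + 4 + 0 = 27
  Hale: 5 + 5 + 1 + 3 + 4 + 0 + 3 + 0 + 2 = 23
Jones has the highest total.

Jones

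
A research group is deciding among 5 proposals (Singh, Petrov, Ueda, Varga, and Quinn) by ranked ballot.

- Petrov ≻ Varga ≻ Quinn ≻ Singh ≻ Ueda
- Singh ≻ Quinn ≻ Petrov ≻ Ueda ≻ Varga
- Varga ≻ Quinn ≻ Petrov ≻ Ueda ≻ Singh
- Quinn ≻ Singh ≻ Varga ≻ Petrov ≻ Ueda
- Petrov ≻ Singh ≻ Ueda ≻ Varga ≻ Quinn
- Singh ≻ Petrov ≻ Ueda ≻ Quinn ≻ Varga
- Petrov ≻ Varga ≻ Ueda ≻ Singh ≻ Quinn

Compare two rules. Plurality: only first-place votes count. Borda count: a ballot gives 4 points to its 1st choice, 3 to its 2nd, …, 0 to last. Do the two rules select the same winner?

Plurality first-place counts: Singh 2, Petrov 3, Ueda 0, Varga 1, Quinn 1 → Petrov.
Borda totals: Singh 16, Petrov 20, Ueda 8, Varga 13, Quinn 13 → Petrov.
The two rules agree on Petrov.

Yes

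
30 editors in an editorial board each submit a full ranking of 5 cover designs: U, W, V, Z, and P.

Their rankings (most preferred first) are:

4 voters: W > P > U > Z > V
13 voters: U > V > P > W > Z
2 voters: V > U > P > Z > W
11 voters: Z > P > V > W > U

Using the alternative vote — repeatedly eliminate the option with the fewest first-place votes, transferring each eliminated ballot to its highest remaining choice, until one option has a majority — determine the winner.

U

Round 1: U 13, Z 11, W 4, V 2, P 0. P has the fewest and is eliminated.
Round 2: U 13, Z 11, W 4, V 2. V has the fewest and is eliminated.
Round 3: U 15, Z 11, W 4. W has the fewest and is eliminated.
Round 4: U 19, Z 11. U has a majority.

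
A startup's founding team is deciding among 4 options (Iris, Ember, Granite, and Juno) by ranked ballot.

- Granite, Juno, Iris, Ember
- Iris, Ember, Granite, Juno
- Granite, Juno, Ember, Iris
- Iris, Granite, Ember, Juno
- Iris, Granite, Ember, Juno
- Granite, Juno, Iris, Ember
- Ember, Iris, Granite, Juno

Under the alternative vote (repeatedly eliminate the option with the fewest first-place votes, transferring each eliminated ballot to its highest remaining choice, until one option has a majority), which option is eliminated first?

Round 1: Iris 3, Granite 3, Ember 1, Juno 0. Juno has the fewest and is eliminated.
Round 2: Iris 3, Granite 3, Ember 1. Ember has the fewest and is eliminated.
Round 3: Iris 4, Granite 3. Iris has a majority.

Juno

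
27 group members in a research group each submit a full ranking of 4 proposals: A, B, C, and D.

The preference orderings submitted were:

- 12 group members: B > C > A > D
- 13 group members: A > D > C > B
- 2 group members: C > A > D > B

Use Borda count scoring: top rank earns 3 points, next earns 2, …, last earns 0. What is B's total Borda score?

36

Borda scores:
  A: 12·1 + 13·3 + 2·2 = 55
  B: 12·3 + 13·0 + 2·0 = 36
  C: 12·2 + 13·1 + 2·3 = 43
  D: 12·0 + 13·2 + 2·1 = 28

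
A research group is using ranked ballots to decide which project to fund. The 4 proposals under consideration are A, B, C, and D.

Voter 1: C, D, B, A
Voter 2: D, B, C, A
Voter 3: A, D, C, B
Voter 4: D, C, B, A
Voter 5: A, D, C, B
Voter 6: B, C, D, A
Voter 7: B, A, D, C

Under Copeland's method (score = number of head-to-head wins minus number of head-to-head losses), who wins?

D

Pairwise results:
  A vs B: B wins 5–2.
  A vs C: C wins 4–3.
  A vs D: D wins 4–3.
  B vs C: C wins 4–3.
  B vs D: D wins 5–2.
  C vs D: D wins 5–2.
Copeland scores (wins − losses):
  A: 0 − 3 = -3
  B: 1 − 2 = -1
  C: 2 − 1 = 1
  D: 3 − 0 = 3
D has the best Copeland score.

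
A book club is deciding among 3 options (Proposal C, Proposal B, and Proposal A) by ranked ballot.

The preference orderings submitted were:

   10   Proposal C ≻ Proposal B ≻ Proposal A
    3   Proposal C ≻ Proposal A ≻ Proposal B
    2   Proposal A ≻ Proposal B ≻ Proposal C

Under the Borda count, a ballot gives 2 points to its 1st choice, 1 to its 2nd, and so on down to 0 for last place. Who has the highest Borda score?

Proposal C

Borda scores:
  Proposal C: 10·2 + 3·2 + 2·0 = 26
  Proposal B: 10·1 + 3·0 + 2·1 = 12
  Proposal A: 10·0 + 3·1 + 2·2 = 7
Proposal C has the highest total.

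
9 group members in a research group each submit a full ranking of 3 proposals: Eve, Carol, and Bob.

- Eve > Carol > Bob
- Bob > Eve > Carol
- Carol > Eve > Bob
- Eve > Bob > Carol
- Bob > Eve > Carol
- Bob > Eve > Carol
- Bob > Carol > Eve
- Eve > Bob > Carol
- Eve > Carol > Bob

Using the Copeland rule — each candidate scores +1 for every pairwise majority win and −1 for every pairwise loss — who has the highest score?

Pairwise results:
  Eve vs Carol: Eve wins 7–2.
  Eve vs Bob: Eve wins 5–4.
  Carol vs Bob: Bob wins 6–3.
Copeland scores (wins − losses):
  Eve: 2 − 0 = 2
  Carol: 0 − 2 = -2
  Bob: 1 − 1 = 0
Eve has the best Copeland score.

Eve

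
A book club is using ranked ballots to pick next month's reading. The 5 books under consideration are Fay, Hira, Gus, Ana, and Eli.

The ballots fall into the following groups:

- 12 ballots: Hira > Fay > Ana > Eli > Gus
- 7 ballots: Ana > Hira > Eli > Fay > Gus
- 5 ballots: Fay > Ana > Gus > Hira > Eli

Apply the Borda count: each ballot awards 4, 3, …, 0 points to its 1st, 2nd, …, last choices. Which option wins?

Hira

Borda scores:
  Fay: 12·3 + 7·1 + 5·4 = 63
  Hira: 12·4 + 7·3 + 5·1 = 74
  Gus: 12·0 + 7·0 + 5·2 = 10
  Ana: 12·2 + 7·4 + 5·3 = 67
  Eli: 12·1 + 7·2 + 5·0 = 26
Hira has the highest total.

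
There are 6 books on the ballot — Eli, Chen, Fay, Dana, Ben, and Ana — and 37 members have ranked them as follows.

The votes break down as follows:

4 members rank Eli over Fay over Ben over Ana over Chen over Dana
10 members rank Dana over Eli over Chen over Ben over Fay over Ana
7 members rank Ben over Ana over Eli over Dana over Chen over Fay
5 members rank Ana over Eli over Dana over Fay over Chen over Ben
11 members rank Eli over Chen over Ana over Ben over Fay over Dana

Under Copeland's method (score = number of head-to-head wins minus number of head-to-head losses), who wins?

Eli

Pairwise results:
  Eli vs Chen: Eli wins 37–0.
  Eli vs Fay: Eli wins 37–0.
  Eli vs Dana: Eli wins 27–10.
  Eli vs Ben: Eli wins 30–7.
  Eli vs Ana: Eli wins 25–12.
  Chen vs Fay: Chen wins 28–9.
  Chen vs Dana: Dana wins 22–15.
  Chen vs Ben: Chen wins 26–11.
  Chen vs Ana: Chen wins 21–16.
  Fay vs Dana: Dana wins 22–15.
  Fay vs Ben: Ben wins 28–9.
  Fay vs Ana: Ana wins 23–14.
  Dana vs Ben: Ben wins 22–15.
  Dana vs Ana: Ana wins 27–10.
  Ben vs Ana: Ben wins 21–16.
Copeland scores (wins − losses):
  Eli: 5 − 0 = 5
  Chen: 3 − 2 = 1
  Fay: 0 − 5 = -5
  Dana: 2 − 3 = -1
  Ben: 3 − 2 = 1
  Ana: 2 − 3 = -1
Eli has the best Copeland score.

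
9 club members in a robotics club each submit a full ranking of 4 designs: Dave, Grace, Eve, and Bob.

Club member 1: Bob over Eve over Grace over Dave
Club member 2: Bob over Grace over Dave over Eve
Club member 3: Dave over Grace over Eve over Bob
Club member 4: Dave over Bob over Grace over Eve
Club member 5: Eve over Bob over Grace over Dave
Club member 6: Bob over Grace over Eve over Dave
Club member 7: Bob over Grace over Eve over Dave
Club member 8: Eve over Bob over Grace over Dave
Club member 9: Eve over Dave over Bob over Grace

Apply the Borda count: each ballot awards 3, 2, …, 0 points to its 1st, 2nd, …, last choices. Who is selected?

Borda scores:
  Dave: 0 + 1 + 3 + 3 + 0 + 0 + 0 + 0 + 2 = 9
  Grace: 1 + 2 + 2 + 1 + 1 + 2 + 2 + 1 + 0 = 12
  Eve: 2 + 0 + 1 + 0 + 3 + 1 + 1 + 3 + 3 = 14
  Bob: 3 + 3 + 0 + 2 + 2 + 3 + 3 + 2 + 1 = 19
Bob has the highest total.

Bob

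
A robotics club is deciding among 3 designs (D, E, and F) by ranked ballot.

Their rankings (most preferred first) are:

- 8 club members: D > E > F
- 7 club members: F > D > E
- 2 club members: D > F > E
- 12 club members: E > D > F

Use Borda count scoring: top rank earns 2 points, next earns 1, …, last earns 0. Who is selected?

Borda scores:
  D: 8·2 + 7·1 + 2·2 + 12·1 = 39
  E: 8·1 + 7·0 + 2·0 + 12·2 = 32
  F: 8·0 + 7·2 + 2·1 + 12·0 = 16
D has the highest total.

D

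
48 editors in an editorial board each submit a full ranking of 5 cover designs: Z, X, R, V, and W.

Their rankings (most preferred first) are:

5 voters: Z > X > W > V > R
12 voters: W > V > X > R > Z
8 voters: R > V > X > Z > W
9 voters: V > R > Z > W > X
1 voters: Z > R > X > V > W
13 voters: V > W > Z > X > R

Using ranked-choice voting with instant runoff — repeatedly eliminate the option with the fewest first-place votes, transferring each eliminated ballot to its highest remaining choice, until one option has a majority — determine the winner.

Round 1: V 22, W 12, R 8, Z 6, X 0. X has the fewest and is eliminated.
Round 2: V 22, W 12, R 8, Z 6. Z has the fewest and is eliminated.
Round 3: V 22, W 17, R 9. R has the fewest and is eliminated.
Round 4: V 31, W 17. V has a majority.

V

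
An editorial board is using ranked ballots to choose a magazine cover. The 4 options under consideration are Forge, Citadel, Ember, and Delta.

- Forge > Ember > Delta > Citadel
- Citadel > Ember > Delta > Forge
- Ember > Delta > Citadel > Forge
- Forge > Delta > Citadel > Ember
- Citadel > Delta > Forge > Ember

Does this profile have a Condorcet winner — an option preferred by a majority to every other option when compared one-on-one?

No

Head-to-head results (5 voters total):
Forge vs Citadel: Citadel wins 3–2.
Forge vs Ember: Forge wins 3–2.
Forge vs Delta: Delta wins 3–2.
Citadel vs Ember: Citadel wins 3–2.
Citadel vs Delta: Delta wins 3–2.
Ember vs Delta: Ember wins 3–2.
No candidate beats all others: Forge beats Ember beats Delta beats Forge, a majority cycle.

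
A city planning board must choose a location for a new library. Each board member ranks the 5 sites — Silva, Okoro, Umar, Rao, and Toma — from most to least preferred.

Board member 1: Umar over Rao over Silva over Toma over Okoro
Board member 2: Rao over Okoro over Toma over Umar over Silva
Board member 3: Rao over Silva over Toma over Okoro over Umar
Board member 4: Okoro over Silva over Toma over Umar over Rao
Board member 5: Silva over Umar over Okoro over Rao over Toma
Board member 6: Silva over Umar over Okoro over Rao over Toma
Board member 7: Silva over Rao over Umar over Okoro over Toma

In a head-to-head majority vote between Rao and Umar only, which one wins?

Umar

Ballots ranking Rao above Umar: 3.
Ballots ranking Umar above Rao: 4.
Umar wins the head-to-head, 4–3.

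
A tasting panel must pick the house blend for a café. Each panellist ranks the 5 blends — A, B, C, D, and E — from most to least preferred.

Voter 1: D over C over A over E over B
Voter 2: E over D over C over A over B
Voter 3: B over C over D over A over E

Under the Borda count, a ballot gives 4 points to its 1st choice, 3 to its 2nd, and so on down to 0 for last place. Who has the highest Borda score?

Borda scores:
  A: 2 + 1 + 1 = 4
  B: 0 + 0 + 4 = 4
  C: 3 + 2 + 3 = 8
  D: 4 + 3 + 2 = 9
  E: 1 + 4 + 0 = 5
D has the highest total.

D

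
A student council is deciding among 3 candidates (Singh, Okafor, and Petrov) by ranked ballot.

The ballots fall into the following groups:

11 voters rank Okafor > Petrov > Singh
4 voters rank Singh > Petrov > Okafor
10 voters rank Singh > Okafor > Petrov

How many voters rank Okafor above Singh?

11

Ballots ranking Okafor above Singh: 11.
Ballots ranking Singh above Okafor: 4+10 = 14.
So 11 of 25 voters prefer Okafor to Singh.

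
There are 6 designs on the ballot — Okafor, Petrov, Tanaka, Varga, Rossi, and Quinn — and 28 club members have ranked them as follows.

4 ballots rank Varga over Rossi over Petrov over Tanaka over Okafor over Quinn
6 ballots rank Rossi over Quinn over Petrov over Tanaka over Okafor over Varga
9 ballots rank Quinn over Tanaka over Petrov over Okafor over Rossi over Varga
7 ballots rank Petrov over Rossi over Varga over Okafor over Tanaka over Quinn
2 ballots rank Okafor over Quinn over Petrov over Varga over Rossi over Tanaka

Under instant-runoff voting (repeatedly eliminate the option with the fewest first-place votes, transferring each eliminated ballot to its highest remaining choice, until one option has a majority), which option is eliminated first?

Tanaka

Round 1: Quinn 9, Petrov 7, Rossi 6, Varga 4, Okafor 2, Tanaka 0. Tanaka has the fewest and is eliminated.
Round 2: Quinn 9, Petrov 7, Rossi 6, Varga 4, Okafor 2. Okafor has the fewest and is eliminated.
Round 3: Quinn 11, Petrov 7, Rossi 6, Varga 4. Varga has the fewest and is eliminated.
Round 4: Quinn 11, Rossi 10, Petrov 7. Petrov has the fewest and is eliminated.
Round 5: Rossi 17, Quinn 11. Rossi has a majority.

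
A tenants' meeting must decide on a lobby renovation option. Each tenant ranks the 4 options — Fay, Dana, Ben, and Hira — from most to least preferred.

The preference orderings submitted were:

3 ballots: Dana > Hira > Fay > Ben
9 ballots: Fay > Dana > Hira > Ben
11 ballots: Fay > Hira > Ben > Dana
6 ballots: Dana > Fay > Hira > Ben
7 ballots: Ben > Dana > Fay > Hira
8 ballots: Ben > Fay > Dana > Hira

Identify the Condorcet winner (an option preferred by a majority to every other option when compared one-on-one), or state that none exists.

Head-to-head results (44 voters total):
Fay vs Dana: Fay wins 28–16.
Fay vs Ben: Fay wins 29–15.
Fay vs Hira: Fay wins 41–3.
Dana vs Ben: Ben wins 26–18.
Dana vs Hira: Dana wins 33–11.
Ben vs Hira: Hira wins 29–15.
Fay beats each rival — Dana (28–16), Ben (29–15), Hira (41–3) — so Fay is the Condorcet winner.

Fay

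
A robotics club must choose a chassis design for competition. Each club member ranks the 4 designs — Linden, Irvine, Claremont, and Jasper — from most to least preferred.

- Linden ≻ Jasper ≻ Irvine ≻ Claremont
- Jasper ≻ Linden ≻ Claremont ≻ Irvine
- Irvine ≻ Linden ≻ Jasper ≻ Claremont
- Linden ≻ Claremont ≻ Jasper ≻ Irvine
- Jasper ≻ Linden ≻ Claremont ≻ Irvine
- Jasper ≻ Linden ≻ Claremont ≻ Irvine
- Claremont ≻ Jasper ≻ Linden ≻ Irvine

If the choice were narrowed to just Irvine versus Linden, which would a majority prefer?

Linden

Ballots ranking Irvine above Linden: 1.
Ballots ranking Linden above Irvine: 6.
Linden wins the head-to-head, 6–1.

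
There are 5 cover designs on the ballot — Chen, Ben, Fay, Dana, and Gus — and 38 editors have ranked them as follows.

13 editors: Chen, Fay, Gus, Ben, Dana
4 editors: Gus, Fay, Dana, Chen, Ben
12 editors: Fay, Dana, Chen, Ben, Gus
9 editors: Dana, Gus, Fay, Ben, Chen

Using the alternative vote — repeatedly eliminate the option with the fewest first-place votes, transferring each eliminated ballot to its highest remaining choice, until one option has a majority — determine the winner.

Fay

Round 1: Chen 13, Fay 12, Dana 9, Gus 4, Ben 0. Ben has the fewest and is eliminated.
Round 2: Chen 13, Fay 12, Dana 9, Gus 4. Gus has the fewest and is eliminated.
Round 3: Fay 16, Chen 13, Dana 9. Dana has the fewest and is eliminated.
Round 4: Fay 25, Chen 13. Fay has a majority.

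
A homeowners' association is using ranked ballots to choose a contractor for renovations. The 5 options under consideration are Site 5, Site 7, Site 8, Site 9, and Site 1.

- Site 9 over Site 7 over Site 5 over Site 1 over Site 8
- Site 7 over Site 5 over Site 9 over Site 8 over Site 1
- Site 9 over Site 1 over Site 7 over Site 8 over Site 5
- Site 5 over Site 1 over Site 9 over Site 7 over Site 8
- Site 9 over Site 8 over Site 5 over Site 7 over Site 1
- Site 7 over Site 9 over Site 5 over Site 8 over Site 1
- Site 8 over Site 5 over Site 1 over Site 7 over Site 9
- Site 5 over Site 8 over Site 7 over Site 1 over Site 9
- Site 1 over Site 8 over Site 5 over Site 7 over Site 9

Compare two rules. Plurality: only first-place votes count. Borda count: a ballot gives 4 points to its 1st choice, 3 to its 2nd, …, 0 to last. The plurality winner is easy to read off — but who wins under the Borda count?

Plurality first-place counts: Site 5 2, Site 7 2, Site 8 1, Site 9 3, Site 1 1 → Site 9.
Borda totals: Site 5 22, Site 7 19, Site 8 16, Site 9 19, Site 1 14 → Site 5.

Site 5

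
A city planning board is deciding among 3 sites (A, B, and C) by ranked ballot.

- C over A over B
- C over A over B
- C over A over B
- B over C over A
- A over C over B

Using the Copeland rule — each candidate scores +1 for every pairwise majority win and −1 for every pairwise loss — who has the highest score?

C

Pairwise results:
  A vs B: A wins 4–1.
  A vs C: C wins 4–1.
  B vs C: C wins 4–1.
Copeland scores (wins − losses):
  A: 1 − 1 = 0
  B: 0 − 2 = -2
  C: 2 − 0 = 2
C has the best Copeland score.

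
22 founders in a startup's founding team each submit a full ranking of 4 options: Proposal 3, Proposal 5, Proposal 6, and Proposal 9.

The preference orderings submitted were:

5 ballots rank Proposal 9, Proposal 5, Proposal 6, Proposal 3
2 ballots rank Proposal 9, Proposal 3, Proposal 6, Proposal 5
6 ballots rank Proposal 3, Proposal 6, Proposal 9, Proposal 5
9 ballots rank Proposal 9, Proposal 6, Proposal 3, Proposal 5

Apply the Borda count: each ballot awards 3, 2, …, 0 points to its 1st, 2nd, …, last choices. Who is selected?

Proposal 9

Borda scores:
  Proposal 3: 5·0 + 2·2 + 6·3 + 9·1 = 31
  Proposal 5: 5·2 + 2·0 + 6·0 + 9·0 = 10
  Proposal 6: 5·1 + 2·1 + 6·2 + 9·2 = 37
  Proposal 9: 5·3 + 2·3 + 6·1 + 9·3 = 54
Proposal 9 has the highest total.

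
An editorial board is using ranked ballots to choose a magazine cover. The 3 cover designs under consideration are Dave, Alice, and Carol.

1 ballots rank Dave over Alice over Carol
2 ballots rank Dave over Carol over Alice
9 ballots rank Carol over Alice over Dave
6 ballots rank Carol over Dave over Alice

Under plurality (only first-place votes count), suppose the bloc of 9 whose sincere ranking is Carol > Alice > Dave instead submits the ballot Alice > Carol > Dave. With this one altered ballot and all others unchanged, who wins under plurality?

First-place totals with the altered ballot: Dave 3, Alice 9, Carol 6.
The switch changes the winner from Carol to Alice.

Alice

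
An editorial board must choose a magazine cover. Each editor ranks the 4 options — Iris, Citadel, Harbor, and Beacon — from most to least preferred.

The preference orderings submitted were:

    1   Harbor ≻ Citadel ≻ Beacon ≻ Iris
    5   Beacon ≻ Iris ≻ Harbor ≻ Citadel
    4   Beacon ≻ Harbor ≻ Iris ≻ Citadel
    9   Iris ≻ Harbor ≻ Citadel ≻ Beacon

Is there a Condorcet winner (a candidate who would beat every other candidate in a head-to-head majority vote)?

Head-to-head results (19 voters total):
Iris vs Citadel: Iris wins 18–1.
Iris vs Harbor: Iris wins 14–5.
Iris vs Beacon: Beacon wins 10–9.
Citadel vs Harbor: Harbor wins 19–0.
Citadel vs Beacon: Citadel wins 10–9.
Harbor vs Beacon: Harbor wins 10–9.
No candidate beats all others: Iris beats Citadel beats Beacon beats Iris, a majority cycle.

No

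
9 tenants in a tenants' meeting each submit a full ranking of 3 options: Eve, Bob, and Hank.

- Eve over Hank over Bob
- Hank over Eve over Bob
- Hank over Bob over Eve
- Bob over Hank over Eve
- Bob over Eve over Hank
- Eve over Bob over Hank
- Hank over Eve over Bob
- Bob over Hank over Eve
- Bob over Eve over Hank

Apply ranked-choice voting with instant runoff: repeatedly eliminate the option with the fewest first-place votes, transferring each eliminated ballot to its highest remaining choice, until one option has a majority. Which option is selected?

Round 1: Bob 4, Hank 3, Eve 2. Eve has the fewest and is eliminated.
Round 2: Bob 5, Hank 4. Bob has a majority.

Bob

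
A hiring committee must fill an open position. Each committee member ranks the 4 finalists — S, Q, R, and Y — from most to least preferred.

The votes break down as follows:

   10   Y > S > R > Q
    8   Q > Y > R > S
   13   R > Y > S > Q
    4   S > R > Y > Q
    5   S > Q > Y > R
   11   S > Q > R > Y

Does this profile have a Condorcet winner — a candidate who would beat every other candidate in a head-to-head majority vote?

No

Head-to-head results (51 voters total):
S vs Q: S wins 43–8.
S vs R: S wins 30–21.
S vs Y: Y wins 31–20.
Q vs R: R wins 27–24.
Q vs Y: Y wins 27–24.
R vs Y: R wins 28–23.
No candidate beats all others: S beats R beats Y beats S, a majority cycle.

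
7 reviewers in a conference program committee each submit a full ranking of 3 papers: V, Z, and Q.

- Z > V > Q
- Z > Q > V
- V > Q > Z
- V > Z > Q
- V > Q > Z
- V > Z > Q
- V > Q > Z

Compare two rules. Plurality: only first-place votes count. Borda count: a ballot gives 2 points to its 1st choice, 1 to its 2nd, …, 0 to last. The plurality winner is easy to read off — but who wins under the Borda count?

Plurality first-place counts: V 5, Z 2, Q 0 → V.
Borda totals: V 11, Z 6, Q 4 → V.

V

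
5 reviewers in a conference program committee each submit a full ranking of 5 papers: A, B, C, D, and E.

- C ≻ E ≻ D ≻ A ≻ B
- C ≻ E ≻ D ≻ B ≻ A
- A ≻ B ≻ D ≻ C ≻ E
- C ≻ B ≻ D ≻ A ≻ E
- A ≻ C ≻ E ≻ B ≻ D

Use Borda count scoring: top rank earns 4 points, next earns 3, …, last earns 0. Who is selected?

C

Borda scores:
  A: 1 + 0 + 4 + 1 + 4 = 10
  B: 0 + 1 + 3 + 3 + 1 = 8
  C: 4 + 4 + 1 + 4 + 3 = 16
  D: 2 + 2 + 2 + 2 + 0 = 8
  E: 3 + 3 + 0 + 0 + 2 = 8
C has the highest total.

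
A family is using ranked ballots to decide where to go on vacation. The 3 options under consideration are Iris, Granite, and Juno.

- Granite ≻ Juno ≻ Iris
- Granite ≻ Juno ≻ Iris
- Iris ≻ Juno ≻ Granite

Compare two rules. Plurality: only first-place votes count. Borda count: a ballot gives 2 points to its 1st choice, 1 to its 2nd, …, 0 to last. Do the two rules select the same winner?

Yes

Plurality first-place counts: Iris 1, Granite 2, Juno 0 → Granite.
Borda totals: Iris 2, Granite 4, Juno 3 → Granite.
The two rules agree on Granite.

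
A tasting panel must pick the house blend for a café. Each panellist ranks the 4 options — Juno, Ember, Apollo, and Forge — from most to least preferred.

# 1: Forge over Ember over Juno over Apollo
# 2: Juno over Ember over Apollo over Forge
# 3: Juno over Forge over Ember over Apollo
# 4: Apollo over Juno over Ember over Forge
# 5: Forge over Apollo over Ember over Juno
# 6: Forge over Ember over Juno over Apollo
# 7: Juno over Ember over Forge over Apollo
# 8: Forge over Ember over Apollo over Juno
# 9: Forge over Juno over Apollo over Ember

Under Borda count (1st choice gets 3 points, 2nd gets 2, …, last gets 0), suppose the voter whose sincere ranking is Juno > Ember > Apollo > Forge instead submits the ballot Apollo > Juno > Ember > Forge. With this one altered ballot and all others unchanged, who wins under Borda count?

Forge

Borda totals with the altered ballot: Juno 14, Ember 12, Apollo 10, Forge 18.
The winner is unchanged: still Forge.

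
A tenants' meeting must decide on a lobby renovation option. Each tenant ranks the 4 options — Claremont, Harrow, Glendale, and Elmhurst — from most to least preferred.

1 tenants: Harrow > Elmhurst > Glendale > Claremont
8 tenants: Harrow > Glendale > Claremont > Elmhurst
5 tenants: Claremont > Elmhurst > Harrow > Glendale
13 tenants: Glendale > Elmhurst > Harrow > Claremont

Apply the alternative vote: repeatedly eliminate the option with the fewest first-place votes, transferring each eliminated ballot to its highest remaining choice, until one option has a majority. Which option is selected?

Harrow

Round 1: Glendale 13, Harrow 9, Claremont 5, Elmhurst 0. Elmhurst has the fewest and is eliminated.
Round 2: Glendale 13, Harrow 9, Claremont 5. Claremont has the fewest and is eliminated.
Round 3: Harrow 14, Glendale 13. Harrow has a majority.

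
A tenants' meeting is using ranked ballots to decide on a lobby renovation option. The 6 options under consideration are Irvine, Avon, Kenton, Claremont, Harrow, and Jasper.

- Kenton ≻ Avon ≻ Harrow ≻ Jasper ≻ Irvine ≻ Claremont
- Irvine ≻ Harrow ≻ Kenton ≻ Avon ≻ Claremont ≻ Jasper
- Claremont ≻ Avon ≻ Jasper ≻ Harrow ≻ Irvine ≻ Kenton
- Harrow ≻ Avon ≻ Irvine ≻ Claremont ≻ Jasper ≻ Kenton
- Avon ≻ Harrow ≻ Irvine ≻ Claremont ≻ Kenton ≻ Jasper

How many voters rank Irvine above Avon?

Ballots ranking Irvine above Avon: 1.
Ballots ranking Avon above Irvine: 4.
So 1 of 5 voters prefer Irvine to Avon.

1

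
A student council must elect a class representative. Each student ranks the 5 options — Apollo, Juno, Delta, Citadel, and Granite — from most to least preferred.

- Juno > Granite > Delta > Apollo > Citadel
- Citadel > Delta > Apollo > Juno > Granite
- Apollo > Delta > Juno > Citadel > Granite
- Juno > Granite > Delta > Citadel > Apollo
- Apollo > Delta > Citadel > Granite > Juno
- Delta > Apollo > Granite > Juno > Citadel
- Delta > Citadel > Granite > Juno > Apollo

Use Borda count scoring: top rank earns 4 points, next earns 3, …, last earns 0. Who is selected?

Delta

Borda scores:
  Apollo: 1 + 2 + 4 + 0 + 4 + 3 + 0 = 14
  Juno: 4 + 1 + 2 + 4 + 0 + 1 + 1 = 13
  Delta: 2 + 3 + 3 + 2 + 3 + 4 + 4 = 21
  Citadel: 0 + 4 + 1 + 1 + 2 + 0 + 3 = 11
  Granite: 3 + 0 + 0 + 3 + 1 + 2 + 2 = 11
Delta has the highest total.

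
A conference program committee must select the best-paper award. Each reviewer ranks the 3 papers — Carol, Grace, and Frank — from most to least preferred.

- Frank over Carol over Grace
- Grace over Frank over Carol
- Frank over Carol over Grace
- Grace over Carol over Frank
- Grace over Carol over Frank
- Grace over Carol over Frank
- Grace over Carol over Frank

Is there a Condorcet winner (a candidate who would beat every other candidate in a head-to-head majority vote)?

Yes

Head-to-head results (7 voters total):
Carol vs Grace: Grace wins 5–2.
Carol vs Frank: Carol wins 4–3.
Grace vs Frank: Grace wins 5–2.
Grace beats each rival — Carol (5–2), Frank (5–2) — so Grace is the Condorcet winner.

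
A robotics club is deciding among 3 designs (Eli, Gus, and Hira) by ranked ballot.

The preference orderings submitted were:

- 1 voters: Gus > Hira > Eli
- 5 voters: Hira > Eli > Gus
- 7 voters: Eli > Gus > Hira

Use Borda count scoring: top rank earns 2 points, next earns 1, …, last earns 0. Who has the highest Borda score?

Borda scores:
  Eli: 0 + 5·1 + 7·2 = 19
  Gus: 2 + 5·0 + 7·1 = 9
  Hira: 1 + 5·2 + 7·0 = 11
Eli has the highest total.

Eli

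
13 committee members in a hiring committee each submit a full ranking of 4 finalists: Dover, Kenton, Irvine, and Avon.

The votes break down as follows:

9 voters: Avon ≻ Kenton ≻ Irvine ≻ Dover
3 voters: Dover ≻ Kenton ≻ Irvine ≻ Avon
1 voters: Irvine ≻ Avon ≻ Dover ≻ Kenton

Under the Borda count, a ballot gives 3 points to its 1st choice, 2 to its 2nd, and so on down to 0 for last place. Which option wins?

Borda scores:
  Dover: 9·0 + 3·3 + 1 = 10
  Kenton: 9·2 + 3·2 + 0 = 24
  Irvine: 9·1 + 3·1 + 3 = 15
  Avon: 9·3 + 3·0 + 2 = 29
Avon has the highest total.

Avon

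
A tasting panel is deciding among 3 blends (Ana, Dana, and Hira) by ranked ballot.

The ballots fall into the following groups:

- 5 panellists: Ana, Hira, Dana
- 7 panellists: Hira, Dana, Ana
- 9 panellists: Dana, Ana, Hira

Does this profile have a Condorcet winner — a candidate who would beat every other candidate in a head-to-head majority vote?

Head-to-head results (21 voters total):
Ana vs Dana: Dana wins 16–5.
Ana vs Hira: Ana wins 14–7.
Dana vs Hira: Hira wins 12–9.
No candidate beats all others: Ana beats Hira beats Dana beats Ana, a majority cycle.

No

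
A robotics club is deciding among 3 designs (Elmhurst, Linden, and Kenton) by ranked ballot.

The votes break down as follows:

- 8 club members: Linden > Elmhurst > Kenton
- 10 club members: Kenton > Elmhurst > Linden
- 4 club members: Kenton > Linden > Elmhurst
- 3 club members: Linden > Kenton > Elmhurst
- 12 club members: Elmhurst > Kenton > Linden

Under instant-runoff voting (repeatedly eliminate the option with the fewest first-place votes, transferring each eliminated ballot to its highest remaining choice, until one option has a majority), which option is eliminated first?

Round 1: Kenton 14, Elmhurst 12, Linden 11. Linden has the fewest and is eliminated.
Round 2: Elmhurst 20, Kenton 17. Elmhurst has a majority.

Linden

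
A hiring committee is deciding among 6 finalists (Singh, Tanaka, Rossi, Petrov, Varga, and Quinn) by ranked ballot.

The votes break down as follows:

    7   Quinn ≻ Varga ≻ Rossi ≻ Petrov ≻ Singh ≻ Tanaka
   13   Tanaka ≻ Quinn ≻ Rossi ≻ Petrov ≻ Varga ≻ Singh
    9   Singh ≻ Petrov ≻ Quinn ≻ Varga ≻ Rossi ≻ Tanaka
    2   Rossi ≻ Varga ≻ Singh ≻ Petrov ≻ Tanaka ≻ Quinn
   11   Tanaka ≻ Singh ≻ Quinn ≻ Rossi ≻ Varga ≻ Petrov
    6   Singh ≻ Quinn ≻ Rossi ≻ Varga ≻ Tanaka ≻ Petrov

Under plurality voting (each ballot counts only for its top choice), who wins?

First-place vote totals:
  Singh: 15
  Tanaka: 24
  Rossi: 2
  Petrov: 0
  Varga: 0
  Quinn: 7
Tanaka has the most first-place votes.

Tanaka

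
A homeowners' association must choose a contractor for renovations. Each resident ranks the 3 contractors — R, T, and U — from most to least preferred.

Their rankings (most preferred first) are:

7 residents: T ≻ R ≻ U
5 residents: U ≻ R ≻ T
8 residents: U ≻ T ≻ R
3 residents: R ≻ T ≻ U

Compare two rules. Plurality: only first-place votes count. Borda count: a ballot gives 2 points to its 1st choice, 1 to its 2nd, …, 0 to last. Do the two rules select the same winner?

Plurality first-place counts: R 3, T 7, U 13 → U.
Borda totals: R 18, T 25, U 26 → U.
The two rules agree on U.

Yes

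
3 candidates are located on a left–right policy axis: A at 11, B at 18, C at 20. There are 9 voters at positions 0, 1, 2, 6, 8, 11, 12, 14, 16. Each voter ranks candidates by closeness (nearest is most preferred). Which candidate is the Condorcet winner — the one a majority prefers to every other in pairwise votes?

With single-peaked preferences on a line, the Condorcet winner is the candidate closest to the median voter.
The median voter (position 8) is closest to A at 11.
Check: A vs C — voters closer to A: 8 of 9.

A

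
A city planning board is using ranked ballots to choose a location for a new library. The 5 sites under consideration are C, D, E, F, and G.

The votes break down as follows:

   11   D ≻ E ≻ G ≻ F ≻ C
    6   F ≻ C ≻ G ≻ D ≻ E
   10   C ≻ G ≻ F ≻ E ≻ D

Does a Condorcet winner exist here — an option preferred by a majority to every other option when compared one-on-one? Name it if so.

Head-to-head results (27 voters total):
C vs D: C wins 16–11.
C vs E: C wins 16–11.
C vs F: F wins 17–10.
C vs G: C wins 16–11.
D vs E: D wins 17–10.
D vs F: F wins 16–11.
D vs G: G wins 16–11.
E vs F: F wins 16–11.
E vs G: G wins 16–11.
F vs G: G wins 21–6.
No candidate beats all others: C beats G beats F beats C, a majority cycle.

There is no Condorcet winner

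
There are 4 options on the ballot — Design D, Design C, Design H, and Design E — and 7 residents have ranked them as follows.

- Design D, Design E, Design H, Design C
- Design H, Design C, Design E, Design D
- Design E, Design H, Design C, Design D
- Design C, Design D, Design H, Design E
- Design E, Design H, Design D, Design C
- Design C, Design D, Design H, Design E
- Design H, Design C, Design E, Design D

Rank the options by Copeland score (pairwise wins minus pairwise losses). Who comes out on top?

Design H

Pairwise results:
  Design D vs Design C: Design C wins 5–2.
  Design D vs Design H: Design H wins 4–3.
  Design D vs Design E: Design E wins 4–3.
  Design C vs Design H: Design H wins 5–2.
  Design C vs Design E: Design C wins 4–3.
  Design H vs Design E: Design H wins 4–3.
Copeland scores (wins − losses):
  Design D: 0 − 3 = -3
  Design C: 2 − 1 = 1
  Design H: 3 − 0 = 3
  Design E: 1 − 2 = -1
Design H has the best Copeland score.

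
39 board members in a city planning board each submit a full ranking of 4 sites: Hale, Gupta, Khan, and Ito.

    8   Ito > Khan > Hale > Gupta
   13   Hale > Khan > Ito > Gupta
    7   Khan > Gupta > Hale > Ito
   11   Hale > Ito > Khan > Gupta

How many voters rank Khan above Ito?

Ballots ranking Khan above Ito: 13+7 = 20.
Ballots ranking Ito above Khan: 8+11 = 19.
So 20 of 39 voters prefer Khan to Ito.

20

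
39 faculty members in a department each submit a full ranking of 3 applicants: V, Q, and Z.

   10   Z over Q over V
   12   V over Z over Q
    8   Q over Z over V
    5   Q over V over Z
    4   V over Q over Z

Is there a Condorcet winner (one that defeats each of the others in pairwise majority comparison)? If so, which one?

Head-to-head results (39 voters total):
V vs Q: Q wins 23–16.
V vs Z: V wins 21–18.
Q vs Z: Z wins 22–17.
No candidate beats all others: V beats Z beats Q beats V, a majority cycle.

There is no Condorcet winner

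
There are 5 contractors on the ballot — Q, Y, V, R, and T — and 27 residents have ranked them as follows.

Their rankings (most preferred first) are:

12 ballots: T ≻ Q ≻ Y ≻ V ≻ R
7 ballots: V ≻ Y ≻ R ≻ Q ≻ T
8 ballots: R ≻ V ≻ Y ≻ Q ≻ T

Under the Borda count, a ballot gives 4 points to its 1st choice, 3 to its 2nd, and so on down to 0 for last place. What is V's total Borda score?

Borda scores:
  Q: 12·3 + 7·1 + 8·1 = 51
  Y: 12·2 + 7·3 + 8·2 = 61
  V: 12·1 + 7·4 + 8·3 = 64
  R: 12·0 + 7·2 + 8·4 = 46
  T: 12·4 + 7·0 + 8·0 = 48

64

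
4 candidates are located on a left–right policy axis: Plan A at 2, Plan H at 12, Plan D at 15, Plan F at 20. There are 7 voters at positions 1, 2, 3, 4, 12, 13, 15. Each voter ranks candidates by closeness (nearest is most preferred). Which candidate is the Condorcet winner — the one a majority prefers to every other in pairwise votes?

With single-peaked preferences on a line, the Condorcet winner is the candidate closest to the median voter.
The median voter (position 4) is closest to Plan A at 2.
Check: Plan A vs Plan F — voters closer to Plan A: 4 of 7.

Plan A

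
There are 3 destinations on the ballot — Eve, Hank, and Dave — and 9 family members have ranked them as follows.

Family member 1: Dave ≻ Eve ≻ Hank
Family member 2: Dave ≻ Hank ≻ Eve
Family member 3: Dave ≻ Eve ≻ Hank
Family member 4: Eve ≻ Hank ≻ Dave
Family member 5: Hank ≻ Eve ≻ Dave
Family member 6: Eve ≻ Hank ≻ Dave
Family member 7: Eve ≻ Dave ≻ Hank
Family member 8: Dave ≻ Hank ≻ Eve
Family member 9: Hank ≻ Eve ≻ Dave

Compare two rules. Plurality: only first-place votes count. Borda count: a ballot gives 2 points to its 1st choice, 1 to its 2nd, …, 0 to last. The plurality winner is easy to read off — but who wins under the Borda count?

Eve

Plurality first-place counts: Eve 3, Hank 2, Dave 4 → Dave.
Borda totals: Eve 10, Hank 8, Dave 9 → Eve.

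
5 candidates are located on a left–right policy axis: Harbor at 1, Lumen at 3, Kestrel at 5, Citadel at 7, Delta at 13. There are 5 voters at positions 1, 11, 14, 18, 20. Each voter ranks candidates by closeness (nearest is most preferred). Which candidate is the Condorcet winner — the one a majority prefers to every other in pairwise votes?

With single-peaked preferences on a line, the Condorcet winner is the candidate closest to the median voter.
The median voter (position 14) is closest to Delta at 13.
Check: Delta vs Citadel — voters closer to Delta: 4 of 5.

Delta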